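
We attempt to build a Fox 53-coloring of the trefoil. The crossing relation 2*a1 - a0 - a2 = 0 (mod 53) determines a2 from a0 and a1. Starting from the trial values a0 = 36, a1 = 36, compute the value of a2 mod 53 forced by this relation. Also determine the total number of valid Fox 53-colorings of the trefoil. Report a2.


Step 1: Apply the given crossing relation 2*a1 - a0 - a2 = 0 (mod 53).
  a2 = 2*a1 - a0 mod 53
  a2 = 2*36 - 36 mod 53
  a2 = 72 - 36 mod 53
  a2 = 36 mod 53 = 36
Step 2: The trefoil has determinant 3.
  Number of Fox p-colorings (p prime) is p^2 if p = 3, else p.
  Since 53 does not divide 3, only trivial (constant) colorings exist.
  (Here a0 = a1 = a2 = 36, the constant coloring, which is valid.)
  Total colorings = 53
Step 3: a2 = 36, total Fox 53-colorings = 53

36


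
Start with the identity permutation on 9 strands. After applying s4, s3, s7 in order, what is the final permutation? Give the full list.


Starting with identity [1, 2, 3, 4, 5, 6, 7, 8, 9].
Apply generators in sequence:
  After s4: [1, 2, 3, 5, 4, 6, 7, 8, 9]
  After s3: [1, 2, 5, 3, 4, 6, 7, 8, 9]
  After s7: [1, 2, 5, 3, 4, 6, 8, 7, 9]
Final permutation: [1, 2, 5, 3, 4, 6, 8, 7, 9]

[1, 2, 5, 3, 4, 6, 8, 7, 9]


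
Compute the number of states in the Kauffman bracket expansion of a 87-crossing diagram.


Each crossing contributes 2 choices (A-smoothing or B-smoothing).
Total states = 2^87 = 154742504910672534362390528

154742504910672534362390528


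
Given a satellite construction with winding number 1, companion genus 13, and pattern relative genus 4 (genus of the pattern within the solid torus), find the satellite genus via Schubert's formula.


Schubert: g(satellite) = g_rel(pattern) + |winding| * g(companion),
where g_rel(pattern) is the genus of the pattern relative to the solid torus.
= 4 + 1 * 13
= 4 + 13 = 17

17


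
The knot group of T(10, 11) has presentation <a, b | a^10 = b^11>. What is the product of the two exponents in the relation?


The relation is a^10 = b^11.
Product of exponents = 10 * 11
= 110

110


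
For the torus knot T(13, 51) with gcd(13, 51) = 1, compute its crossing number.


For a torus knot T(p, q) with gcd(p,q)=1,
the crossing number is min(p*(q-1), q*(p-1)).
p*(q-1) = 13*50 = 650
q*(p-1) = 51*12 = 612
min(650, 612) = 612

612


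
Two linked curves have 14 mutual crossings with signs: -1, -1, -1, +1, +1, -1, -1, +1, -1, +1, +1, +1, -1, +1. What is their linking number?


Step 1: Count positive crossings: 7
Step 2: Count negative crossings: 7
Step 3: Sum of signs = 7 - 7 = 0
Step 4: Linking number = sum/2 = 0/2 = 0

0


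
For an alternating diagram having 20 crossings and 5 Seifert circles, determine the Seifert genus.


For alternating knots, g = (c - s + 1)/2.
= (20 - 5 + 1)/2
= 16/2 = 8

8


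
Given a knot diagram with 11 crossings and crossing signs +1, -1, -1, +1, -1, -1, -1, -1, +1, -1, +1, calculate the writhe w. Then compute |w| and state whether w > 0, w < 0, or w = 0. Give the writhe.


Step 1: Count positive crossings (+1).
Positive crossings: 4
Step 2: Count negative crossings (-1).
Negative crossings: 7
Step 3: Writhe = (positive) - (negative)
w = 4 - 7 = -3
Step 4: |w| = 3, and w is negative

-3


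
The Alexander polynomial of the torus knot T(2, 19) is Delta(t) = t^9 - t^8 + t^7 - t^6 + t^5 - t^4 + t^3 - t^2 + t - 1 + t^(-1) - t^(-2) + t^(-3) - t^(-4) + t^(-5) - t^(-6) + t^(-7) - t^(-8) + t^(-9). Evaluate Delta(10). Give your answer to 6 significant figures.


Substituting t = 10 into Delta(t) = t^9 - t^8 + t^7 - t^6 + t^5 - t^4 + t^3 - t^2 + t - 1 + t^(-1) - t^(-2) + t^(-3) - t^(-4) + t^(-5) - t^(-6) + t^(-7) - t^(-8) + t^(-9):
Term values: (1000000000) + (-100000000) + (10000000) + (-1000000) + (100000) + (-10000) + (1000) + (-100) + (10) + (-1) + (0.1) + (-0.01) + (0.001) + (-0.0001) + (1e-05) + (-1e-06) + (1e-07) + (-1e-08) + (1e-09)
Sum = 909090909.1
Rounded to 6 significant figures: 9.09091e+08

9.09091e+08


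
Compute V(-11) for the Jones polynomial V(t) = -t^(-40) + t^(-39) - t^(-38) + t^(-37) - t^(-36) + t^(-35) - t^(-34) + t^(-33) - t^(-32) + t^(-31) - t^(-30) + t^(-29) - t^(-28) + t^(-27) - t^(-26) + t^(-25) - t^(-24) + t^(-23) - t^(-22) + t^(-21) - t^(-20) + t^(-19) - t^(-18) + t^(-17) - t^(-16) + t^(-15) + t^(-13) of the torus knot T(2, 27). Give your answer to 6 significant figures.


Substituting t = -11 into V(t) = -t^(-40) + t^(-39) - t^(-38) + t^(-37) - t^(-36) + t^(-35) - t^(-34) + t^(-33) - t^(-32) + t^(-31) - t^(-30) + t^(-29) - t^(-28) + t^(-27) - t^(-26) + t^(-25) - t^(-24) + t^(-23) - t^(-22) + t^(-21) - t^(-20) + t^(-19) - t^(-18) + t^(-17) - t^(-16) + t^(-15) + t^(-13):
  (-)t^(-40) = -2.20949e-42
  (+)t^(-39) = -2.43044e-41
  (-)t^(-38) = -2.67349e-40
  (+)t^(-37) = -2.94083e-39
  (-)t^(-36) = -3.23492e-38
  (+)t^(-35) = -3.55841e-37
  (-)t^(-34) = -3.91425e-36
  (+)t^(-33) = -4.30568e-35
  (-)t^(-32) = -4.73624e-34
  (+)t^(-31) = -5.20987e-33
  (-)t^(-30) = -5.73086e-32
  (+)t^(-29) = -6.30394e-31
  (-)t^(-28) = -6.93433e-30
  (+)t^(-27) = -7.62777e-29
  (-)t^(-26) = -8.39055e-28
  (+)t^(-25) = -9.2296e-27
  (-)t^(-24) = -1.01526e-25
  (+)t^(-23) = -1.11678e-24
  (-)t^(-22) = -1.22846e-23
  (+)t^(-21) = -1.35131e-22
  (-)t^(-20) = -1.48644e-21
  (+)t^(-19) = -1.63508e-20
  (-)t^(-18) = -1.79859e-19
  (+)t^(-17) = -1.97845e-18
  (-)t^(-16) = -2.17629e-17
  (+)t^(-15) = -2.39392e-16
  (+)t^(-13) = -2.89664e-14
Sum = (-2.20949e-42) + (-2.43044e-41) + (-2.67349e-40) + (-2.94083e-39) + (-3.23492e-38) + (-3.55841e-37) + (-3.91425e-36) + (-4.30568e-35) + (-4.73624e-34) + (-5.20987e-33) + (-5.73086e-32) + (-6.30394e-31) + (-6.93433e-30) + (-7.62777e-29) + (-8.39055e-28) + (-9.2296e-27) + (-1.01526e-25) + (-1.11678e-24) + (-1.22846e-23) + (-1.35131e-22) + (-1.48644e-21) + (-1.63508e-20) + (-1.79859e-19) + (-1.97845e-18) + (-2.17629e-17) + (-2.39392e-16) + (-2.89664e-14)
= -2.922976923e-14
Rounded to 6 significant figures: -2.92298e-14

-2.92298e-14


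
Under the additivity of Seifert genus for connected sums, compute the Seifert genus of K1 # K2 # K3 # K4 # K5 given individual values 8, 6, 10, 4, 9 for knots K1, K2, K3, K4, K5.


The Seifert genus is additive under connected sum.
Seifert genus(K1 # K2 # K3 # K4 # K5) = (8) + (6) + (10) + (4) + (9)
= 37

37


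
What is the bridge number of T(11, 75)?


The bridge number of T(p,q) is min(p,q).
min(11, 75) = 11

11


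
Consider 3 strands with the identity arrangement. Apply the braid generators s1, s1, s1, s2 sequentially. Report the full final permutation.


Starting with identity [1, 2, 3].
Apply generators in sequence:
  After s1: [2, 1, 3]
  After s1: [1, 2, 3]
  After s1: [2, 1, 3]
  After s2: [2, 3, 1]
Final permutation: [2, 3, 1]

[2, 3, 1]


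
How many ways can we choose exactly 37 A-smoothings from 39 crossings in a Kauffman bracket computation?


We choose which 37 of 39 crossings get A-smoothings.
C(39, 37) = 39! / (37! * 2!)
= 741

741


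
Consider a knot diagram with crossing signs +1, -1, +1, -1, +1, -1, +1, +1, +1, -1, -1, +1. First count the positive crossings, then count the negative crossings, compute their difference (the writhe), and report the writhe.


Step 1: Count positive crossings (+1).
Positive crossings: 7
Step 2: Count negative crossings (-1).
Negative crossings: 5
Step 3: Writhe = (positive) - (negative)
w = 7 - 5 = 2
Step 4: |w| = 2, and w is positive

2


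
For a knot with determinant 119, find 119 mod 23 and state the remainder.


Step 1: A knot is p-colorable if and only if p divides its determinant.
Step 2: Compute 119 mod 23.
119 = 5 * 23 + 4
Step 3: 119 mod 23 = 4
Step 4: The knot is 23-colorable: no

4


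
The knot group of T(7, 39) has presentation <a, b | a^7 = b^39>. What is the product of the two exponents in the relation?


The relation is a^7 = b^39.
Product of exponents = 7 * 39
= 273

273


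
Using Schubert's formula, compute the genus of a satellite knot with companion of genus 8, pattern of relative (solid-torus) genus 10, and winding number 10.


Schubert: g(satellite) = g_rel(pattern) + |winding| * g(companion),
where g_rel(pattern) is the genus of the pattern relative to the solid torus.
= 10 + 10 * 8
= 10 + 80 = 90

90


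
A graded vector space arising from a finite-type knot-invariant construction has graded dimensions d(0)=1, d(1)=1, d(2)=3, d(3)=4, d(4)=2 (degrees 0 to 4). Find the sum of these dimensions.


Total dimension = d(0) + d(1) + ... + d(4)
= 1 + 1 + 3 + 4 + 2
= 11

11


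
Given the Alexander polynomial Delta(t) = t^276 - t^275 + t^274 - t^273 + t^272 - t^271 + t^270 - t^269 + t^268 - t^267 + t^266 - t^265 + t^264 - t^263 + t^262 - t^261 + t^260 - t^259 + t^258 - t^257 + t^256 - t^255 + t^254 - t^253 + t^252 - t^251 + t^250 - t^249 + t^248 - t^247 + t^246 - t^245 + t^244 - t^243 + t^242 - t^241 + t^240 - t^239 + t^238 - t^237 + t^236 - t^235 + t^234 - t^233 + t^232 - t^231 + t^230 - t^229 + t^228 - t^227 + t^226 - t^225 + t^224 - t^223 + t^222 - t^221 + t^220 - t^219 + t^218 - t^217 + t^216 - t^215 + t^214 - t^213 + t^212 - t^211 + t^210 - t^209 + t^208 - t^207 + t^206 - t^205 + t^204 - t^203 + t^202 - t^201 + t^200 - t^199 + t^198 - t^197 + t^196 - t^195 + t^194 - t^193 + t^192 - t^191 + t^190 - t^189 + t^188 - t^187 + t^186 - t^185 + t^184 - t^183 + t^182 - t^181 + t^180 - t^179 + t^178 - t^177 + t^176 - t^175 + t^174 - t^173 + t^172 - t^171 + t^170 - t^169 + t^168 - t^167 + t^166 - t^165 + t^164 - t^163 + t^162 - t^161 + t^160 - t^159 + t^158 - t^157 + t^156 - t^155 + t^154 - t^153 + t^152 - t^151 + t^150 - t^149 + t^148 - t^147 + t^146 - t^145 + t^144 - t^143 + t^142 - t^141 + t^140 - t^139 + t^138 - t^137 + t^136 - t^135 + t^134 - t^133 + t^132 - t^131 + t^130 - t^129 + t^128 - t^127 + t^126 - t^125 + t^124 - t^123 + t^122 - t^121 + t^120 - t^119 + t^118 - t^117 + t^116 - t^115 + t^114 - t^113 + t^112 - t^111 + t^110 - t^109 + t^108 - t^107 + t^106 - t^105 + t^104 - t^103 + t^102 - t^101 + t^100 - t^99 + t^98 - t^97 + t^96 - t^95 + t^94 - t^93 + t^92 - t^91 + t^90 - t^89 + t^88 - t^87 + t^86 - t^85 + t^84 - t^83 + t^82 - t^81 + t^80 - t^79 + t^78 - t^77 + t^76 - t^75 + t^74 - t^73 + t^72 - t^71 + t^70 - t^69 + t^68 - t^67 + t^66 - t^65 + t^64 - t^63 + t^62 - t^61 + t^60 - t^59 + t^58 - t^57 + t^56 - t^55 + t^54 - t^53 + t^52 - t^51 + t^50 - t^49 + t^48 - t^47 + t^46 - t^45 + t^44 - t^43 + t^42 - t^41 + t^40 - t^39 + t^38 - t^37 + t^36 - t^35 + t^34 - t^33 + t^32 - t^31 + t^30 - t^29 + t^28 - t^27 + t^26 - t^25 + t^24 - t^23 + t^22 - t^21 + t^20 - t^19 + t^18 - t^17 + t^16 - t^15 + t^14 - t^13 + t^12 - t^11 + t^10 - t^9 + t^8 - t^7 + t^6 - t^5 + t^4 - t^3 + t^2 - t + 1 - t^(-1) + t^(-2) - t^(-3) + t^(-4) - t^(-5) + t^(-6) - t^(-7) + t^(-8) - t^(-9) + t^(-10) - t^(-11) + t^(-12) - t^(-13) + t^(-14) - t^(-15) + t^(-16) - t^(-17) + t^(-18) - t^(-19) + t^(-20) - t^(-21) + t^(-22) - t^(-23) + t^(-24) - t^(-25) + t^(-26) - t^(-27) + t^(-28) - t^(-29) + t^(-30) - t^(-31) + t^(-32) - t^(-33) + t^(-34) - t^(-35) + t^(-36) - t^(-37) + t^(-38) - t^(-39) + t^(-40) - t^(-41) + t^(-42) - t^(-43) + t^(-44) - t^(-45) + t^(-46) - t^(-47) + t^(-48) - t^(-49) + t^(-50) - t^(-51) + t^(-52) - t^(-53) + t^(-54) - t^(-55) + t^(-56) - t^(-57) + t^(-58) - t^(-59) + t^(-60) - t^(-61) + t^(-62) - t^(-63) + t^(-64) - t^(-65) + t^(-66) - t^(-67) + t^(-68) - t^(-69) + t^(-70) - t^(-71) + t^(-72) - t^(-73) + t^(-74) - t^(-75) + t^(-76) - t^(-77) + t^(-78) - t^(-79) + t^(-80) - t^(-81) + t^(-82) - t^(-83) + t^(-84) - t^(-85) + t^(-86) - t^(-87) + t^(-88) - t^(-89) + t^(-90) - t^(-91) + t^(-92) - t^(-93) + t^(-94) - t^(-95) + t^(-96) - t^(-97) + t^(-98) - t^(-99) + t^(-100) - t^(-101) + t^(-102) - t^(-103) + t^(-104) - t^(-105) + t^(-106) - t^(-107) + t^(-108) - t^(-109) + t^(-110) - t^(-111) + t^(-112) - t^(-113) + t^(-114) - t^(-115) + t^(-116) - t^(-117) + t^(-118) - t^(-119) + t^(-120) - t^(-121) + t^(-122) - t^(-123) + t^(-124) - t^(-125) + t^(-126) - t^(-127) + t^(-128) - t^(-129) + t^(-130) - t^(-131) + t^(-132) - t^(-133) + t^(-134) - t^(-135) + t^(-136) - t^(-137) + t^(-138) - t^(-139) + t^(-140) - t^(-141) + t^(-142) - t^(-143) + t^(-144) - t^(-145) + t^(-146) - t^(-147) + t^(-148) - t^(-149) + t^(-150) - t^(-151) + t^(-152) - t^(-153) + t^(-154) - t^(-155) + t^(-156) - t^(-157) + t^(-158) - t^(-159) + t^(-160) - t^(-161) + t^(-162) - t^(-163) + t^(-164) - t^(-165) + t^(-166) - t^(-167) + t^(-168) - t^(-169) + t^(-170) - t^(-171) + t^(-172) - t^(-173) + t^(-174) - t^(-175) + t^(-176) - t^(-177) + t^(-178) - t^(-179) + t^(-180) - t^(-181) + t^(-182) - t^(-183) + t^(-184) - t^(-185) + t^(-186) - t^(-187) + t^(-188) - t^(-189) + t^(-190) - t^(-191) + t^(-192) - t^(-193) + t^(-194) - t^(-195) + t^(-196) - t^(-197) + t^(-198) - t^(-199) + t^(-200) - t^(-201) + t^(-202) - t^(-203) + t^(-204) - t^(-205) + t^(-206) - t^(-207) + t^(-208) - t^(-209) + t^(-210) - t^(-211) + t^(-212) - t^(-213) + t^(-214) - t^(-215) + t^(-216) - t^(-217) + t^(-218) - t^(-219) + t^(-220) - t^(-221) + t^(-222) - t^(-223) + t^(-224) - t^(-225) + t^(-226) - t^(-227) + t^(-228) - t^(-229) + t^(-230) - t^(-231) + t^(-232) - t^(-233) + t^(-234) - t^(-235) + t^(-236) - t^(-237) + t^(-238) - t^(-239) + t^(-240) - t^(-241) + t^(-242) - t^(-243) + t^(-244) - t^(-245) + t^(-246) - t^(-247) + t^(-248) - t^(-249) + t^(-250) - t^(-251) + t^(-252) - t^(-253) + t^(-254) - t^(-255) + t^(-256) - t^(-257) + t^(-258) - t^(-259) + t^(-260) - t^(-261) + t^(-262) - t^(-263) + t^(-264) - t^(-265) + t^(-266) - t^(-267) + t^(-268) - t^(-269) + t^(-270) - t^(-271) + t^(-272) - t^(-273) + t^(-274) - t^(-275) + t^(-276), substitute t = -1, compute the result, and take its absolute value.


Step 1: The polynomial has 553 terms with alternating signs, exponents from 276 down to -276.
Step 2: Substitute t = -1. The i-th term has coefficient (-1)^i and exponent (m-i),
  so its value is (-1)^i * (-1)^(m-i) = (-1)^m = 1 for every i.
Step 3: All 553 terms equal 1, so Delta(-1) = 553 * (1) = 553
Step 4: |Delta(-1)| = 553

553


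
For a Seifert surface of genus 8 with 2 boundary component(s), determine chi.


chi = 2 - 2g - b
= 2 - 2*8 - 2
= 2 - 16 - 2 = -16

-16


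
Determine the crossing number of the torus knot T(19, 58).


For a torus knot T(p, q) with gcd(p,q)=1,
the crossing number is min(p*(q-1), q*(p-1)).
p*(q-1) = 19*57 = 1083
q*(p-1) = 58*18 = 1044
min(1083, 1044) = 1044

1044


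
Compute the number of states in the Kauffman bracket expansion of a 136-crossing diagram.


Each crossing contributes 2 choices (A-smoothing or B-smoothing).
Total states = 2^136 = 87112285931760246646623899502532662132736

87112285931760246646623899502532662132736


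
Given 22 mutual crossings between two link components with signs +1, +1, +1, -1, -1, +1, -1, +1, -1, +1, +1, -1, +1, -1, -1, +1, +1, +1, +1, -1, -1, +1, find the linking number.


Step 1: Count positive crossings: 13
Step 2: Count negative crossings: 9
Step 3: Sum of signs = 13 - 9 = 4
Step 4: Linking number = sum/2 = 4/2 = 2

2


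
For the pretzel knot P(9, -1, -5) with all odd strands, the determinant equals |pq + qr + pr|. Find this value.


Step 1: Compute pq + qr + pr.
pq = 9*(-1) = -9
qr = (-1)*(-5) = 5
pr = 9*(-5) = -45
pq + qr + pr = -9 + 5 + (-45) = -49
Step 2: Take absolute value.
det(P(9,-1,-5)) = |-49| = 49

49


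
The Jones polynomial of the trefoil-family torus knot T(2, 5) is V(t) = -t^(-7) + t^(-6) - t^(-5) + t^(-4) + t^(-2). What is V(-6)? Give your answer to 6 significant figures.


Substituting t = -6 into V(t) = -t^(-7) + t^(-6) - t^(-5) + t^(-4) + t^(-2):
  (-)t^(-7) = 3.57225e-06
  (+)t^(-6) = 2.14335e-05
  (-)t^(-5) = 0.000128601
  (+)t^(-4) = 0.000771605
  (+)t^(-2) = 0.0277778
Sum = (3.57225e-06) + (2.14335e-05) + (0.000128601) + (0.000771605) + (0.0277778)
= 0.02870298925
Rounded to 6 significant figures: 0.028703

0.028703


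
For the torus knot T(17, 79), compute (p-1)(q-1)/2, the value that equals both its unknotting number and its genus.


For a torus knot T(p,q), both the unknotting number and genus equal (p-1)(q-1)/2.
= (17-1)(79-1)/2
= 16*78/2
= 1248/2 = 624

624


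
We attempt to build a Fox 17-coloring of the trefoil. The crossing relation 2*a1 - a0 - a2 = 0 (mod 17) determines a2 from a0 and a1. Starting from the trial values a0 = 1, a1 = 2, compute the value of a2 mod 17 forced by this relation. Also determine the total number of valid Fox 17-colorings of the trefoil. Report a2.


Step 1: Apply the given crossing relation 2*a1 - a0 - a2 = 0 (mod 17).
  a2 = 2*a1 - a0 mod 17
  a2 = 2*2 - 1 mod 17
  a2 = 4 - 1 mod 17
  a2 = 3 mod 17 = 3
Step 2: The trefoil has determinant 3.
  Number of Fox p-colorings (p prime) is p^2 if p = 3, else p.
  Since 17 does not divide 3, only trivial (constant) colorings exist.
  (So the trial a0 = 1, a1 = 2 with a0 != a1 does NOT extend to a valid coloring of the whole trefoil: the other two crossing relations require 3*(a1 - a0) = 0 (mod 17), which fails.)
  Total colorings = 17
Step 3: a2 = 3, total Fox 17-colorings = 17

3


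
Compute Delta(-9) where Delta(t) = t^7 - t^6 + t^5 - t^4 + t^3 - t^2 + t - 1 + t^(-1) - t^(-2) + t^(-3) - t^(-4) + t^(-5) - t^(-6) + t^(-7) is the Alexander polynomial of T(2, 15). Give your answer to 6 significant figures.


Substituting t = -9 into Delta(t) = t^7 - t^6 + t^5 - t^4 + t^3 - t^2 + t - 1 + t^(-1) - t^(-2) + t^(-3) - t^(-4) + t^(-5) - t^(-6) + t^(-7):
Term values: (-4782969) + (-531441) + (-59049) + (-6561) + (-729) + (-81) + (-9) + (-1) + (-0.111111) + (-0.0123457) + (-0.00137174) + (-0.000152416) + (-1.69351e-05) + (-1.88168e-06) + (-2.09075e-07)
Sum = -5380840.125
Rounded to 6 significant figures: -5.38084e+06

-5.38084e+06


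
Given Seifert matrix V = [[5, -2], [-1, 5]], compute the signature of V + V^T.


Step 1: V + V^T = [[10, -3], [-3, 10]]
Step 2: trace = 20, det = 91
Step 3: Discriminant = 20^2 - 4*91 = 36
Step 4: Eigenvalues: 13, 7
Step 5: Signature = (# positive eigenvalues) - (# negative eigenvalues) = 2

2


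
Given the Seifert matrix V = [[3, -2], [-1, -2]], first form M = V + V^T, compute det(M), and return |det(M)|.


Step 1: Form V + V^T where V = [[3, -2], [-1, -2]]
  V^T = [[3, -1], [-2, -2]]
  V + V^T = [[6, -3], [-3, -4]]
Step 2: det(V + V^T) = 6*(-4) - (-3)*(-3)
  = -24 - 9 = -33
Step 3: Knot determinant = |det(V + V^T)| = |-33| = 33

33


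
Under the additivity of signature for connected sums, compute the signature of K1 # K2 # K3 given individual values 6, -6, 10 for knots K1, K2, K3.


The signature is additive under connected sum.
signature(K1 # K2 # K3) = (6) + (-6) + (10)
= 10

10


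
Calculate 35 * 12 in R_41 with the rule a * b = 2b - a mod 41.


35 * 12 = 2*12 - 35 mod 41
= 24 - 35 mod 41
= -11 mod 41 = 30

30


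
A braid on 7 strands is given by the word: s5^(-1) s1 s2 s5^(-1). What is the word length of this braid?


The word length counts the number of generators (including inverses).
Listing each generator: s5^(-1), s1, s2, s5^(-1)
There are 4 generators in this braid word.

4


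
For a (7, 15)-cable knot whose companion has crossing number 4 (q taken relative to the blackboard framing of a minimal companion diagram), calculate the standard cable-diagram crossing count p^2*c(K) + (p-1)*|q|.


Step 1: Each of the c(K) crossings of the companion diagram becomes p*p = p^2 crossings among the p parallel strands, and each of the |q| twists s_1 s_2 ... s_(p-1) adds (p-1) crossings.
  Crossings = p^2 * c(K) + (p-1)*|q|
Step 2: = 7^2 * 4 + (7-1)*15
Step 3: = 49*4 + 6*15
Step 4: = 196 + 90 = 286

286


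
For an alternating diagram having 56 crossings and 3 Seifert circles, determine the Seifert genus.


For alternating knots, g = (c - s + 1)/2.
= (56 - 3 + 1)/2
= 54/2 = 27

27


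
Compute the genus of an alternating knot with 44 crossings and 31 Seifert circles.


For alternating knots, g = (c - s + 1)/2.
= (44 - 31 + 1)/2
= 14/2 = 7

7


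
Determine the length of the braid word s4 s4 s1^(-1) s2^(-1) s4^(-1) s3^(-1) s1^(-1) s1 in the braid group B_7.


The word length counts the number of generators (including inverses).
Listing each generator: s4, s4, s1^(-1), s2^(-1), s4^(-1), s3^(-1), s1^(-1), s1
There are 8 generators in this braid word.

8


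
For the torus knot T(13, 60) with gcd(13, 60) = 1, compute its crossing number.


For a torus knot T(p, q) with gcd(p,q)=1,
the crossing number is min(p*(q-1), q*(p-1)).
p*(q-1) = 13*59 = 767
q*(p-1) = 60*12 = 720
min(767, 720) = 720

720


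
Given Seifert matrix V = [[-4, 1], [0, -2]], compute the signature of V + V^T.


Step 1: V + V^T = [[-8, 1], [1, -4]]
Step 2: trace = -12, det = 31
Step 3: Discriminant = (-12)^2 - 4*31 = 20
Step 4: Eigenvalues: -3.76393, -8.23607
Step 5: Signature = (# positive eigenvalues) - (# negative eigenvalues) = -2

-2


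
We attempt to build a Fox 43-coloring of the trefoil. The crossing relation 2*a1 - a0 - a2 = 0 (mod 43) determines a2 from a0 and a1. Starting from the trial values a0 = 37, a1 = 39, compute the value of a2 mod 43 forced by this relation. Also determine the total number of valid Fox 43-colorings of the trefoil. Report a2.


Step 1: Apply the given crossing relation 2*a1 - a0 - a2 = 0 (mod 43).
  a2 = 2*a1 - a0 mod 43
  a2 = 2*39 - 37 mod 43
  a2 = 78 - 37 mod 43
  a2 = 41 mod 43 = 41
Step 2: The trefoil has determinant 3.
  Number of Fox p-colorings (p prime) is p^2 if p = 3, else p.
  Since 43 does not divide 3, only trivial (constant) colorings exist.
  (So the trial a0 = 37, a1 = 39 with a0 != a1 does NOT extend to a valid coloring of the whole trefoil: the other two crossing relations require 3*(a1 - a0) = 0 (mod 43), which fails.)
  Total colorings = 43
Step 3: a2 = 41, total Fox 43-colorings = 43

41


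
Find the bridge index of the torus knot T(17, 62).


The bridge number of T(p,q) is min(p,q).
min(17, 62) = 17

17


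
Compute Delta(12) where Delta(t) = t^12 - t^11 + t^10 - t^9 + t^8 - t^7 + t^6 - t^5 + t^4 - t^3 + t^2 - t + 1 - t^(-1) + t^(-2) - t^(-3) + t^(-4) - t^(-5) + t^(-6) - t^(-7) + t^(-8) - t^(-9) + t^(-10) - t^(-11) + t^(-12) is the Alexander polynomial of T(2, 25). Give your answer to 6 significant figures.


Substituting t = 12 into Delta(t) = t^12 - t^11 + t^10 - t^9 + t^8 - t^7 + t^6 - t^5 + t^4 - t^3 + t^2 - t + 1 - t^(-1) + t^(-2) - t^(-3) + t^(-4) - t^(-5) + t^(-6) - t^(-7) + t^(-8) - t^(-9) + t^(-10) - t^(-11) + t^(-12):
Term values: (8916100448256) + (-743008370688) + (61917364224) + (-5159780352) + (429981696) + (-35831808) + (2985984) + (-248832) + (20736) + (-1728) + (144) + (-12) + (1) + (-0.0833333) + (0.00694444) + (-0.000578704) + (4.82253e-05) + (-4.01878e-06) + (3.34898e-07) + (-2.79082e-08) + (2.32568e-09) + (-1.93807e-10) + (1.61506e-11) + (-1.34588e-12) + (1.12157e-13)
Sum = 8.230246568e+12
Rounded to 6 significant figures: 8.23025e+12

8.23025e+12


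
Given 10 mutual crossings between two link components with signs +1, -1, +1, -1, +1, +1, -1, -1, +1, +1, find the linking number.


Step 1: Count positive crossings: 6
Step 2: Count negative crossings: 4
Step 3: Sum of signs = 6 - 4 = 2
Step 4: Linking number = sum/2 = 2/2 = 1

1


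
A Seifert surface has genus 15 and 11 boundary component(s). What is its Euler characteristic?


chi = 2 - 2g - b
= 2 - 2*15 - 11
= 2 - 30 - 11 = -39

-39


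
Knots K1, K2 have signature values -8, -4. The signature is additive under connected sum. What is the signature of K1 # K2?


The signature is additive under connected sum.
signature(K1 # K2) = (-8) + (-4)
= -12

-12


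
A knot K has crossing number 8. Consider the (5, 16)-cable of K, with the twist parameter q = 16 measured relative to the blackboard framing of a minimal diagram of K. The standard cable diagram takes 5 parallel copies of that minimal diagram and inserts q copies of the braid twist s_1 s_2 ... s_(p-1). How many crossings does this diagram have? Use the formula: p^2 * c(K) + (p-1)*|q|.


Step 1: Each of the c(K) crossings of the companion diagram becomes p*p = p^2 crossings among the p parallel strands, and each of the |q| twists s_1 s_2 ... s_(p-1) adds (p-1) crossings.
  Crossings = p^2 * c(K) + (p-1)*|q|
Step 2: = 5^2 * 8 + (5-1)*16
Step 3: = 25*8 + 4*16
Step 4: = 200 + 64 = 264

264


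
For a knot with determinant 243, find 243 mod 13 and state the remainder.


Step 1: A knot is p-colorable if and only if p divides its determinant.
Step 2: Compute 243 mod 13.
243 = 18 * 13 + 9
Step 3: 243 mod 13 = 9
Step 4: The knot is 13-colorable: no

9


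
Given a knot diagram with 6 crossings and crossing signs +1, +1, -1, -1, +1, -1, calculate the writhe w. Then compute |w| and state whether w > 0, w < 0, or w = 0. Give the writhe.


Step 1: Count positive crossings (+1).
Positive crossings: 3
Step 2: Count negative crossings (-1).
Negative crossings: 3
Step 3: Writhe = (positive) - (negative)
w = 3 - 3 = 0
Step 4: |w| = 0, and w is zero

0


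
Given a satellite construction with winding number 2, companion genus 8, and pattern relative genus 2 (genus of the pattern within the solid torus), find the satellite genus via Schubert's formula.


Schubert: g(satellite) = g_rel(pattern) + |winding| * g(companion),
where g_rel(pattern) is the genus of the pattern relative to the solid torus.
= 2 + 2 * 8
= 2 + 16 = 18

18


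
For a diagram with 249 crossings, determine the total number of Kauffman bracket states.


Each crossing contributes 2 choices (A-smoothing or B-smoothing).
Total states = 2^249 = 904625697166532776746648320380374280103671755200316906558262375061821325312

904625697166532776746648320380374280103671755200316906558262375061821325312


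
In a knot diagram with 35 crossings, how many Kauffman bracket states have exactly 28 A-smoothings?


We choose which 28 of 35 crossings get A-smoothings.
C(35, 28) = 35! / (28! * 7!)
= 6724520

6724520


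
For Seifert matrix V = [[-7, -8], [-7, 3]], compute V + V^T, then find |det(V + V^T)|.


Step 1: Form V + V^T where V = [[-7, -8], [-7, 3]]
  V^T = [[-7, -7], [-8, 3]]
  V + V^T = [[-14, -15], [-15, 6]]
Step 2: det(V + V^T) = (-14)*6 - (-15)*(-15)
  = -84 - 225 = -309
Step 3: Knot determinant = |det(V + V^T)| = |-309| = 309

309


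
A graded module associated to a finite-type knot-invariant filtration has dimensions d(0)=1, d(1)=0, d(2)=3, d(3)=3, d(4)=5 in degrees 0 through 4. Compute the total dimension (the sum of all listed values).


Total dimension = d(0) + d(1) + ... + d(4)
= 1 + 0 + 3 + 3 + 5
= 12

12


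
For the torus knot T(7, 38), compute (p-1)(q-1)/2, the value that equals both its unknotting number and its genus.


For a torus knot T(p,q), both the unknotting number and genus equal (p-1)(q-1)/2.
= (7-1)(38-1)/2
= 6*37/2
= 222/2 = 111

111


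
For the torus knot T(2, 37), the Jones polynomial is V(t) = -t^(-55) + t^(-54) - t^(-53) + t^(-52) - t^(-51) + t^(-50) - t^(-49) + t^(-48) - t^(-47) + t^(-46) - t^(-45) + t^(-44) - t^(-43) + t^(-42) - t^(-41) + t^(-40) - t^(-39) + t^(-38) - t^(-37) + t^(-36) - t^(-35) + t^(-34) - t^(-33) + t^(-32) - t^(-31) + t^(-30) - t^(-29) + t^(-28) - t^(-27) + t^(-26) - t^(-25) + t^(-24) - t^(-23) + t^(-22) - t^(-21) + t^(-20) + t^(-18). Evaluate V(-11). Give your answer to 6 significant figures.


Substituting t = -11 into V(t) = -t^(-55) + t^(-54) - t^(-53) + t^(-52) - t^(-51) + t^(-50) - t^(-49) + t^(-48) - t^(-47) + t^(-46) - t^(-45) + t^(-44) - t^(-43) + t^(-42) - t^(-41) + t^(-40) - t^(-39) + t^(-38) - t^(-37) + t^(-36) - t^(-35) + t^(-34) - t^(-33) + t^(-32) - t^(-31) + t^(-30) - t^(-29) + t^(-28) - t^(-27) + t^(-26) - t^(-25) + t^(-24) - t^(-23) + t^(-22) - t^(-21) + t^(-20) + t^(-18):
  (-)t^(-55) = 5.28935e-58
  (+)t^(-54) = 5.81829e-57
  (-)t^(-53) = 6.40011e-56
  (+)t^(-52) = 7.04013e-55
  (-)t^(-51) = 7.74414e-54
  (+)t^(-50) = 8.51855e-53
  (-)t^(-49) = 9.37041e-52
  (+)t^(-48) = 1.03074e-50
  (-)t^(-47) = 1.13382e-49
  (+)t^(-46) = 1.2472e-48
  (-)t^(-45) = 1.37192e-47
  (+)t^(-44) = 1.50911e-46
  (-)t^(-43) = 1.66002e-45
  (+)t^(-42) = 1.82603e-44
  (-)t^(-41) = 2.00863e-43
  (+)t^(-40) = 2.20949e-42
  (-)t^(-39) = 2.43044e-41
  (+)t^(-38) = 2.67349e-40
  (-)t^(-37) = 2.94083e-39
  (+)t^(-36) = 3.23492e-38
  (-)t^(-35) = 3.55841e-37
  (+)t^(-34) = 3.91425e-36
  (-)t^(-33) = 4.30568e-35
  (+)t^(-32) = 4.73624e-34
  (-)t^(-31) = 5.20987e-33
  (+)t^(-30) = 5.73086e-32
  (-)t^(-29) = 6.30394e-31
  (+)t^(-28) = 6.93433e-30
  (-)t^(-27) = 7.62777e-29
  (+)t^(-26) = 8.39055e-28
  (-)t^(-25) = 9.2296e-27
  (+)t^(-24) = 1.01526e-25
  (-)t^(-23) = 1.11678e-24
  (+)t^(-22) = 1.22846e-23
  (-)t^(-21) = 1.35131e-22
  (+)t^(-20) = 1.48644e-21
  (+)t^(-18) = 1.79859e-19
Sum = (5.28935e-58) + (5.81829e-57) + (6.40011e-56) + (7.04013e-55) + (7.74414e-54) + (8.51855e-53) + (9.37041e-52) + (1.03074e-50) + (1.13382e-49) + (1.2472e-48) + (1.37192e-47) + (1.50911e-46) + (1.66002e-45) + (1.82603e-44) + (2.00863e-43) + (2.20949e-42) + (2.43044e-41) + (2.67349e-40) + (2.94083e-39) + (3.23492e-38) + (3.55841e-37) + (3.91425e-36) + (4.30568e-35) + (4.73624e-34) + (5.20987e-33) + (5.73086e-32) + (6.30394e-31) + (6.93433e-30) + (7.62777e-29) + (8.39055e-28) + (9.2296e-27) + (1.01526e-25) + (1.11678e-24) + (1.22846e-23) + (1.35131e-22) + (1.48644e-21) + (1.79859e-19)
= 1.814938698e-19
Rounded to 6 significant figures: 1.81494e-19

1.81494e-19


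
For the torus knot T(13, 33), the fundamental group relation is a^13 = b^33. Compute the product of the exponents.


The relation is a^13 = b^33.
Product of exponents = 13 * 33
= 429

429


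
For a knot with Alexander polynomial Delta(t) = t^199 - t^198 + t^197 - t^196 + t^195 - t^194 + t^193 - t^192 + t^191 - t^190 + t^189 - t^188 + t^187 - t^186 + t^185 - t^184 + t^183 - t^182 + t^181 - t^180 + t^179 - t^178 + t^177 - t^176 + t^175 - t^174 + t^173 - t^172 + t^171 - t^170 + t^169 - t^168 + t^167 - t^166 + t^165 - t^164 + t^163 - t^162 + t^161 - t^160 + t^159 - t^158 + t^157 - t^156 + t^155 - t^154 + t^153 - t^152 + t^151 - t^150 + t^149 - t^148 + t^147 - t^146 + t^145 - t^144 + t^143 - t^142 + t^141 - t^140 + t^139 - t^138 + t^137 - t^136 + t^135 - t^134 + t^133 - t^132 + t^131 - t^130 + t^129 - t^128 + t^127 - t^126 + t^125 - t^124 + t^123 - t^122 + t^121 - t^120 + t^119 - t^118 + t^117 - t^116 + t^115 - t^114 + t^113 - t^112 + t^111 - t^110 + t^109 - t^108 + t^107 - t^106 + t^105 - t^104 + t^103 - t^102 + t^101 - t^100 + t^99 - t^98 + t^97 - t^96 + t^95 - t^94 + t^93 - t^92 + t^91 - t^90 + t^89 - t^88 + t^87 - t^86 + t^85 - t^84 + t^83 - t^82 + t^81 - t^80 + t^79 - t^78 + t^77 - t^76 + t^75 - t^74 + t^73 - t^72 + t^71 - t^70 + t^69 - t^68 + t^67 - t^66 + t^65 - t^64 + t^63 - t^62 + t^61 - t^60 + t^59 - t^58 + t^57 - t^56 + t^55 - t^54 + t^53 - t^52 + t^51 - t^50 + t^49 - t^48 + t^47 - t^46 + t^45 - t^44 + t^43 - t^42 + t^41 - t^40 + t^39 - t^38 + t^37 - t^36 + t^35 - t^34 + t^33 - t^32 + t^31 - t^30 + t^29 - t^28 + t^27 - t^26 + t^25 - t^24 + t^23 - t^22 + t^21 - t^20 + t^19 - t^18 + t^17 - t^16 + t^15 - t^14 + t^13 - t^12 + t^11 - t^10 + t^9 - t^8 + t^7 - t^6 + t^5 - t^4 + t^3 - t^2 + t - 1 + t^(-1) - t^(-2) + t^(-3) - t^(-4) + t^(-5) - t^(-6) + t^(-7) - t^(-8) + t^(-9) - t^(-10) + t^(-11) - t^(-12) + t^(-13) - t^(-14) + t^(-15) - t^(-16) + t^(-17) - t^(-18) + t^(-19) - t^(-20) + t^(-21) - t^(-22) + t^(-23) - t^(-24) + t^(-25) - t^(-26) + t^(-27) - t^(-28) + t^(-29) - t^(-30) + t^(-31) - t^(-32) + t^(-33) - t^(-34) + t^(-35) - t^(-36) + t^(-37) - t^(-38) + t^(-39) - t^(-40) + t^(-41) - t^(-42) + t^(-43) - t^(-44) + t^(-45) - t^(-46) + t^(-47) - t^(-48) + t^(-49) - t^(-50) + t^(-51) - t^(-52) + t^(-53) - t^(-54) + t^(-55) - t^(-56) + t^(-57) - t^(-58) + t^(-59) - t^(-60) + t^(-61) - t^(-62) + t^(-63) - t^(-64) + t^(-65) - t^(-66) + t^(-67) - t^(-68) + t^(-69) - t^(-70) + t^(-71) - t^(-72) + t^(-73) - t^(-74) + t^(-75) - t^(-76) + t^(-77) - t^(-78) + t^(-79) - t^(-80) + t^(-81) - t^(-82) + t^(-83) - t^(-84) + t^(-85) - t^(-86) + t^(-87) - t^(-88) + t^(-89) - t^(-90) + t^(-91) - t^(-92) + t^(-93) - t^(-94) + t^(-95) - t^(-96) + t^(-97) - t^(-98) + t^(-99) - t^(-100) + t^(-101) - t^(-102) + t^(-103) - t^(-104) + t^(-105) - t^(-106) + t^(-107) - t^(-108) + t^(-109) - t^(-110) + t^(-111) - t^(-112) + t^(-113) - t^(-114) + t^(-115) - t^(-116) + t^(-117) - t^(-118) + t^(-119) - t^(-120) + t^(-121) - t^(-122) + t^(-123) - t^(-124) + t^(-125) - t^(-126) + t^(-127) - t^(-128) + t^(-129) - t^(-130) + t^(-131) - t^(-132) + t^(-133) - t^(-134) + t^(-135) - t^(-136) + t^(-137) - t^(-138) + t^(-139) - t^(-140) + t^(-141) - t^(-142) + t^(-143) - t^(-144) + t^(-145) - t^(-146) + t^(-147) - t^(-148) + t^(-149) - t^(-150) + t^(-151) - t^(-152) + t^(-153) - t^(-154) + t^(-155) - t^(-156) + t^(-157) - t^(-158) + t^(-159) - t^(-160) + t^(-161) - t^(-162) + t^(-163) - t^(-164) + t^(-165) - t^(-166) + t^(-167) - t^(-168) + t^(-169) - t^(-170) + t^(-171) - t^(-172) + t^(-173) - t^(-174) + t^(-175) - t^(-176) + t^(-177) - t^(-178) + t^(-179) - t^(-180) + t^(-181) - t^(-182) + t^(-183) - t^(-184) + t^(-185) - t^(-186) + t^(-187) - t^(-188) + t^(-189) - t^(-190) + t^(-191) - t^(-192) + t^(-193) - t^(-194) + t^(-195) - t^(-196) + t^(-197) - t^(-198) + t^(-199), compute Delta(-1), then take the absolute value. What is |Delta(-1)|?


Step 1: The polynomial has 399 terms with alternating signs, exponents from 199 down to -199.
Step 2: Substitute t = -1. The i-th term has coefficient (-1)^i and exponent (m-i),
  so its value is (-1)^i * (-1)^(m-i) = (-1)^m = -1 for every i.
Step 3: All 399 terms equal -1, so Delta(-1) = 399 * (-1) = -399
Step 4: |Delta(-1)| = 399

399


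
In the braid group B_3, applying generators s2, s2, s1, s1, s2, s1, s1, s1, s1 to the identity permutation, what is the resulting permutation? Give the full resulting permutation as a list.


Starting with identity [1, 2, 3].
Apply generators in sequence:
  After s2: [1, 3, 2]
  After s2: [1, 2, 3]
  After s1: [2, 1, 3]
  After s1: [1, 2, 3]
  After s2: [1, 3, 2]
  After s1: [3, 1, 2]
  After s1: [1, 3, 2]
  After s1: [3, 1, 2]
  After s1: [1, 3, 2]
Final permutation: [1, 3, 2]

[1, 3, 2]


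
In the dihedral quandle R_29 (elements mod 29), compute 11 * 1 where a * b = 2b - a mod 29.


11 * 1 = 2*1 - 11 mod 29
= 2 - 11 mod 29
= -9 mod 29 = 20

20


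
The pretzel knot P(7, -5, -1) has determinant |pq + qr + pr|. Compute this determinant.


Step 1: Compute pq + qr + pr.
pq = 7*(-5) = -35
qr = (-5)*(-1) = 5
pr = 7*(-1) = -7
pq + qr + pr = -35 + 5 + (-7) = -37
Step 2: Take absolute value.
det(P(7,-5,-1)) = |-37| = 37

37


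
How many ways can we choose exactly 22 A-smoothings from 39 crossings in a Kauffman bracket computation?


We choose which 22 of 39 crossings get A-smoothings.
C(39, 22) = 39! / (22! * 17!)
= 51021117810

51021117810


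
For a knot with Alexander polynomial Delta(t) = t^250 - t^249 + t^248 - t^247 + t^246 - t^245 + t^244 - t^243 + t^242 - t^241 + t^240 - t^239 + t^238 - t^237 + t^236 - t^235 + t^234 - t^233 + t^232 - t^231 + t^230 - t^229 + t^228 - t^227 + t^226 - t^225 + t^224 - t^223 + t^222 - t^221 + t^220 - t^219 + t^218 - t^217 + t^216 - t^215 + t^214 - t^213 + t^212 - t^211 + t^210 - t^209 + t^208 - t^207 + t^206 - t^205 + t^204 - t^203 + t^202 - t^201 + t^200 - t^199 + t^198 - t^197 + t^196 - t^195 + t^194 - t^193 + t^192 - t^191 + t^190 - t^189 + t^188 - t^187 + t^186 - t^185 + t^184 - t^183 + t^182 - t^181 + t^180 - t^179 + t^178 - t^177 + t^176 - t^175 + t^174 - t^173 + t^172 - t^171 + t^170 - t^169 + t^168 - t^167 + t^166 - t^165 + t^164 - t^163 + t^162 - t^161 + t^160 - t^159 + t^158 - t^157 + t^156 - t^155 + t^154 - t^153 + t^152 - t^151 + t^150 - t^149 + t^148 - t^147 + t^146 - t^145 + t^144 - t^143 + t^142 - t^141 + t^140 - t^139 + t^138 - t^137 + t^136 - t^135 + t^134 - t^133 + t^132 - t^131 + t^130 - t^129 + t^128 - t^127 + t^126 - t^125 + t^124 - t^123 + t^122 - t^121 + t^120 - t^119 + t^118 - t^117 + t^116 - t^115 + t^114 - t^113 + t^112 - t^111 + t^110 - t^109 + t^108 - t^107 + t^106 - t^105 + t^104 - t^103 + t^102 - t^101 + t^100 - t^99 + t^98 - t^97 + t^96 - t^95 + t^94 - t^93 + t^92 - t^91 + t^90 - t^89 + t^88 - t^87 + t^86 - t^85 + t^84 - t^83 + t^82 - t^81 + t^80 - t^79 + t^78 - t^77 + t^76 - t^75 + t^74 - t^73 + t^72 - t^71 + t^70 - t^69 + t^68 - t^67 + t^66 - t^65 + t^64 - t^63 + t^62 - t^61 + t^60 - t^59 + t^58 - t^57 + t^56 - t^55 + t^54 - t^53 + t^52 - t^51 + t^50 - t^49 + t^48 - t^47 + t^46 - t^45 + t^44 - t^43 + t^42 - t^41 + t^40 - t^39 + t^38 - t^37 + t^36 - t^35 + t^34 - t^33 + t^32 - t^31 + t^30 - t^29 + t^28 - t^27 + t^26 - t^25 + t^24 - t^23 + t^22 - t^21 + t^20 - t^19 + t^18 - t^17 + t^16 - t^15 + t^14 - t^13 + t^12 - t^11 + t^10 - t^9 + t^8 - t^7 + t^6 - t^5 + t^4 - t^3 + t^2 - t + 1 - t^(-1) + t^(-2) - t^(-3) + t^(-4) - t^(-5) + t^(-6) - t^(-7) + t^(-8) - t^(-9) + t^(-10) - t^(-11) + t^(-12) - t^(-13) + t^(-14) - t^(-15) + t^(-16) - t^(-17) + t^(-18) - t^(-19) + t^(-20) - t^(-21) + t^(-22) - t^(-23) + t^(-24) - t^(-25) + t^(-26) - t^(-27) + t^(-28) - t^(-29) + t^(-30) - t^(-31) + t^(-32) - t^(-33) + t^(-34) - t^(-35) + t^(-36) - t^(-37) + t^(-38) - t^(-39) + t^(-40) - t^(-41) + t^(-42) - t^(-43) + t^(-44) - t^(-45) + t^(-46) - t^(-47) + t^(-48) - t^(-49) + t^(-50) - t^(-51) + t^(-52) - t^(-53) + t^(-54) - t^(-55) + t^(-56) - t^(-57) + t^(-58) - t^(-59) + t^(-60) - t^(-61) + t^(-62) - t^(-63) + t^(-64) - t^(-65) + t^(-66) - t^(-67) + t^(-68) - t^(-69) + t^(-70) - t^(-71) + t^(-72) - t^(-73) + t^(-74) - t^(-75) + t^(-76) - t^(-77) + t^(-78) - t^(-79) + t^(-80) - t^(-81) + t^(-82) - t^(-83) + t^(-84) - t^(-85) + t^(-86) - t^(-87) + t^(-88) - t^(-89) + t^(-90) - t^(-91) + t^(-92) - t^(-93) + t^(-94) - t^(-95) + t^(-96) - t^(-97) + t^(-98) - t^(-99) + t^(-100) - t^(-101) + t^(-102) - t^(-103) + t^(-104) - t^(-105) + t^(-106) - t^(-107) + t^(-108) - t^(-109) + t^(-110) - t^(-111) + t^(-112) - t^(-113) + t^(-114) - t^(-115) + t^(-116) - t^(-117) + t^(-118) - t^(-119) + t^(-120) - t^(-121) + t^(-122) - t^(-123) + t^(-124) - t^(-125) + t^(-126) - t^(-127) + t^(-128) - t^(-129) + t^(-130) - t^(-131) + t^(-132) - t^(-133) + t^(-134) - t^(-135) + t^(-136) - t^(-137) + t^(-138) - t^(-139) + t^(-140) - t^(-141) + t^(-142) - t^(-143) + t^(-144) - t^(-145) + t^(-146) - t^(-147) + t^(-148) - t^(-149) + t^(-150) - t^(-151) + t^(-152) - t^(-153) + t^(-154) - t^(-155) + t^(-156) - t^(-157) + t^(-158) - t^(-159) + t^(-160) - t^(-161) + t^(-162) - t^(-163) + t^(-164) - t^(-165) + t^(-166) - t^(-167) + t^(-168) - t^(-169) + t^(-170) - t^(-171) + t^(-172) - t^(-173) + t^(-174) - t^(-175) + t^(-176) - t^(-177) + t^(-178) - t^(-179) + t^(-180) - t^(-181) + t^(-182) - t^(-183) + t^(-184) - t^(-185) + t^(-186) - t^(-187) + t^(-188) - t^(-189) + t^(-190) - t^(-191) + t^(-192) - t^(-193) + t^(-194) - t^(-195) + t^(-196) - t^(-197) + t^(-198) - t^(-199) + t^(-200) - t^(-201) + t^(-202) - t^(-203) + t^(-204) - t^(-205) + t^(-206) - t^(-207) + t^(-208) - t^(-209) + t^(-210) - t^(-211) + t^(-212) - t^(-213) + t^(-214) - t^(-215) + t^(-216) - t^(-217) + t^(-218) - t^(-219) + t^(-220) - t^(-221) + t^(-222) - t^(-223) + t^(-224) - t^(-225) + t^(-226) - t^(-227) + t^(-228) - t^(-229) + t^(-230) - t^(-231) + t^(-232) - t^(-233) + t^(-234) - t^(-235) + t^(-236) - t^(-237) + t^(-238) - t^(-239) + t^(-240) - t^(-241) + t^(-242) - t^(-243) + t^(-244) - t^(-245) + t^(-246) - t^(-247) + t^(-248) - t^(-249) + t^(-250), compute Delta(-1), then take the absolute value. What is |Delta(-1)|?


Step 1: The polynomial has 501 terms with alternating signs, exponents from 250 down to -250.
Step 2: Substitute t = -1. The i-th term has coefficient (-1)^i and exponent (m-i),
  so its value is (-1)^i * (-1)^(m-i) = (-1)^m = 1 for every i.
Step 3: All 501 terms equal 1, so Delta(-1) = 501 * (1) = 501
Step 4: |Delta(-1)| = 501

501


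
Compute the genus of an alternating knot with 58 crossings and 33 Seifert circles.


For alternating knots, g = (c - s + 1)/2.
= (58 - 33 + 1)/2
= 26/2 = 13

13


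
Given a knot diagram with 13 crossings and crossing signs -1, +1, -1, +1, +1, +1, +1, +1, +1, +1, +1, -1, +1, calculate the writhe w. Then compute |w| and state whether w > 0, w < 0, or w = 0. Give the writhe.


Step 1: Count positive crossings (+1).
Positive crossings: 10
Step 2: Count negative crossings (-1).
Negative crossings: 3
Step 3: Writhe = (positive) - (negative)
w = 10 - 3 = 7
Step 4: |w| = 7, and w is positive

7


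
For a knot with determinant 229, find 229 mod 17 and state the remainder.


Step 1: A knot is p-colorable if and only if p divides its determinant.
Step 2: Compute 229 mod 17.
229 = 13 * 17 + 8
Step 3: 229 mod 17 = 8
Step 4: The knot is 17-colorable: no

8
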